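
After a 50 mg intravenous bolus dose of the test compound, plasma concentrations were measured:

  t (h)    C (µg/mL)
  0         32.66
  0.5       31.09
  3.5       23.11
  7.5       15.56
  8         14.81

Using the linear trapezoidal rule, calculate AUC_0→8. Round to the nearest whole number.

Trapezoidal AUC_0→8:
  [0→0.5]: (32.66+31.09)/2 × 0.5 = 15.9375
  [0.5→3.5]: (31.09+23.11)/2 × 3 = 81.3
  [3.5→7.5]: (23.11+15.56)/2 × 4 = 77.34
  [7.5→8]: (15.56+14.81)/2 × 0.5 = 7.5925
  Sum = 182.17 µg/mL·h

AUC = 182 µg/mL·h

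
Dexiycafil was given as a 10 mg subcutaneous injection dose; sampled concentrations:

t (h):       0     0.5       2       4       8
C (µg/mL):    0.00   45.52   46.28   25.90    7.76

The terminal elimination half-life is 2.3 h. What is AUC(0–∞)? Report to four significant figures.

AUC = 245.5 µg/mL·h

Trapezoidal AUC_0→8:
  [0→0.5]: (0.00+45.52)/2 × 0.5 = 11.38
  [0.5→2]: (45.52+46.28)/2 × 1.5 = 68.85
  [2→4]: (46.28+25.90)/2 × 2 = 72.18
  [4→8]: (25.90+7.76)/2 × 4 = 67.32
  Sum = 219.73 µg/mL·h
k_e = ln2 / t½ = 0.693147 / 2.3 = 0.3014 h^-1
Extrapolated tail: C_last / k_e = 7.76 / 0.3014 = 25.747
AUC_0→∞ = 219.73 + 25.747 = 245.477 µg/mL·h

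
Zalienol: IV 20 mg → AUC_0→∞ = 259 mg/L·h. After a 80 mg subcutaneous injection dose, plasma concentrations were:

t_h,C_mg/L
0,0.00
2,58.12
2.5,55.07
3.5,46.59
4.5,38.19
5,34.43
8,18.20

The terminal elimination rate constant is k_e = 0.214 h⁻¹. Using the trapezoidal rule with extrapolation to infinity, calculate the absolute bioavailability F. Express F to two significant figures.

F = 0.35

Trapezoidal AUC_0→8 (subcutaneous injection):
  [0→2]: (0.00+58.12)/2 × 2 = 58.12
  [2→2.5]: (58.12+55.07)/2 × 0.5 = 28.2975
  [2.5→3.5]: (55.07+46.59)/2 × 1 = 50.83
  [3.5→4.5]: (46.59+38.19)/2 × 1 = 42.39
  [4.5→5]: (38.19+34.43)/2 × 0.5 = 18.155
  [5→8]: (34.43+18.20)/2 × 3 = 78.945
  Sum = 276.7375 mg/L·h
Tail: C_last/k_e = 18.20/0.214 = 85.047
AUC_0→∞ (subcutaneous injection) = 276.7375 + 85.047 = 361.7845 mg/L·h
F = (AUC_ev/D_ev)/(AUC_iv/D_iv) = (361.7845/80)/(259/20) = 4.52231/12.95 = 0.3492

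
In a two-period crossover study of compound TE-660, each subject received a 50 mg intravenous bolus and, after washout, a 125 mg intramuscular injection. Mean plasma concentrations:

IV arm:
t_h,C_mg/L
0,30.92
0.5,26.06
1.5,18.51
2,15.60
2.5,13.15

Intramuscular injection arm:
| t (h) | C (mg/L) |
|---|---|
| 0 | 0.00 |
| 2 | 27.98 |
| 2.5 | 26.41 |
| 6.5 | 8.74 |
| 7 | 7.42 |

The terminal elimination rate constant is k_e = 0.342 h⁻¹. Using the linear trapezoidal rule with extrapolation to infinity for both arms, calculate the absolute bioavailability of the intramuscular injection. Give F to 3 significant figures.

Trapezoidal AUC_0→2.5 (IV):
  [0→0.5]: (30.92+26.06)/2 × 0.5 = 14.245
  [0.5→1.5]: (26.06+18.51)/2 × 1 = 22.285
  [1.5→2]: (18.51+15.60)/2 × 0.5 = 8.5275
  [2→2.5]: (15.60+13.15)/2 × 0.5 = 7.1875
  Sum = 52.245 mg/L·h
IV tail: 13.15/0.342 = 38.450; AUC_iv,0→∞ = 52.245 + 38.450 = 90.695 mg/L·h
Trapezoidal AUC_0→7 (intramuscular injection):
  [0→2]: (0.00+27.98)/2 × 2 = 27.98
  [2→2.5]: (27.98+26.41)/2 × 0.5 = 13.5975
  [2.5→6.5]: (26.41+8.74)/2 × 4 = 70.3
  [6.5→7]: (8.74+7.42)/2 × 0.5 = 4.04
  Sum = 115.9175 mg/L·h
intramuscular injection tail: 7.42/0.342 = 21.696; AUC_ev,0→∞ = 115.9175 + 21.696 = 137.6135 mg/L·h
F = (AUC_ev/D_ev)/(AUC_iv/D_iv) = (137.6135/125)/(90.695/50) = 1.100908/1.8139 = 0.6069

F = 0.607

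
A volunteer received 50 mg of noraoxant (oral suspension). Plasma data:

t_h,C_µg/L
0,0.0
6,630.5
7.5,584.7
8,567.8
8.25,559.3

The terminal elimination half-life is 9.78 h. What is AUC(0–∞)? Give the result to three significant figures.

AUC = 11100 µg/L·h

Trapezoidal AUC_0→8.25:
  [0→6]: (0.0+630.5)/2 × 6 = 1891.5
  [6→7.5]: (630.5+584.7)/2 × 1.5 = 911.4
  [7.5→8]: (584.7+567.8)/2 × 0.5 = 288.125
  [8→8.25]: (567.8+559.3)/2 × 0.25 = 140.8875
  Sum = 3231.9125 µg/L·h
k_e = ln2 / t½ = 0.693147 / 9.78 = 0.0709 h^-1
Extrapolated tail: C_last / k_e = 559.3 / 0.0709 = 7888.575
AUC_0→∞ = 3231.9125 + 7888.575 = 11120.4875 µg/L·h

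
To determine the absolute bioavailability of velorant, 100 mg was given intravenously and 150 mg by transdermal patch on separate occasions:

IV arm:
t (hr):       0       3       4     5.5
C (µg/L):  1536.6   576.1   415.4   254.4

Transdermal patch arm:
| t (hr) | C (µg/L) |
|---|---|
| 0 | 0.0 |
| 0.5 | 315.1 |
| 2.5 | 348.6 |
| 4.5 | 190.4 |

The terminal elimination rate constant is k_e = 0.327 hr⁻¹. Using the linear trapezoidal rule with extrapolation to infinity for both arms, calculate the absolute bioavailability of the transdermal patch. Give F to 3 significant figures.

F = 0.251

Trapezoidal AUC_0→5.5 (IV):
  [0→3]: (1536.6+576.1)/2 × 3 = 3169.05
  [3→4]: (576.1+415.4)/2 × 1 = 495.75
  [4→5.5]: (415.4+254.4)/2 × 1.5 = 502.35
  Sum = 4167.15 µg/L·hr
IV tail: 254.4/0.327 = 777.982; AUC_iv,0→∞ = 4167.15 + 777.982 = 4945.132 µg/L·hr
Trapezoidal AUC_0→4.5 (transdermal patch):
  [0→0.5]: (0.0+315.1)/2 × 0.5 = 78.775
  [0.5→2.5]: (315.1+348.6)/2 × 2 = 663.7
  [2.5→4.5]: (348.6+190.4)/2 × 2 = 539.0
  Sum = 1281.475 µg/L·hr
transdermal patch tail: 190.4/0.327 = 582.263; AUC_ev,0→∞ = 1281.475 + 582.263 = 1863.738 µg/L·hr
F = (AUC_ev/D_ev)/(AUC_iv/D_iv) = (1863.738/150)/(4945.132/100) = 12.42492/49.45132 = 0.2513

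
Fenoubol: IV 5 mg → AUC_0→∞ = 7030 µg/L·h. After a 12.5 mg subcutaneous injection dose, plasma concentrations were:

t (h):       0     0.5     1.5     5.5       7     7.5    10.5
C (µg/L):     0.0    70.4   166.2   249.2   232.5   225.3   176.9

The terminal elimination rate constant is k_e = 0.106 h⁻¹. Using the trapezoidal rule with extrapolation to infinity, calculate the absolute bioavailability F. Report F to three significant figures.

F = 0.211

Trapezoidal AUC_0→10.5 (subcutaneous injection):
  [0→0.5]: (0.0+70.4)/2 × 0.5 = 17.6
  [0.5→1.5]: (70.4+166.2)/2 × 1 = 118.3
  [1.5→5.5]: (166.2+249.2)/2 × 4 = 830.8
  [5.5→7]: (249.2+232.5)/2 × 1.5 = 361.275
  [7→7.5]: (232.5+225.3)/2 × 0.5 = 114.45
  [7.5→10.5]: (225.3+176.9)/2 × 3 = 603.3
  Sum = 2045.725 µg/L·h
Tail: C_last/k_e = 176.9/0.106 = 1668.868
AUC_0→∞ (subcutaneous injection) = 2045.725 + 1668.868 = 3714.593 µg/L·h
F = (AUC_ev/D_ev)/(AUC_iv/D_iv) = (3714.593/12.5)/(7030/5) = 297.16744/1406 = 0.2114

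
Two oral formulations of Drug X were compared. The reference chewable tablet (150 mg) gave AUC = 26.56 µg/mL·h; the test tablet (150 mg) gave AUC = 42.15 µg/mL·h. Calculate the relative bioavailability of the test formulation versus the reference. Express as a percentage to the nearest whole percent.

F_rel = 159%

F_rel = (AUC_test/D_test) / (AUC_ref/D_ref)
      = (42.15/150) / (26.56/150)
      = 0.281 / 0.177067 = 1.5870 = 158.70%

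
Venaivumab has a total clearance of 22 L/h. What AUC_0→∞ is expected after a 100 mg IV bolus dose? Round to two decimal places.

AUC = 4.55 mg/L·h

AUC_0→∞ = Dose_iv / CL
        = 100 / 22 = 4.54545 mg/L·h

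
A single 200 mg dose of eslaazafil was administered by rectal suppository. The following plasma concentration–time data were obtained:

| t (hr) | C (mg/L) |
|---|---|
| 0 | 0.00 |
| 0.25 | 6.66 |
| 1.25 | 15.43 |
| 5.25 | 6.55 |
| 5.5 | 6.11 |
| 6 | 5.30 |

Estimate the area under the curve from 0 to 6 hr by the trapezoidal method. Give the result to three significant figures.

Trapezoidal AUC_0→6:
  [0→0.25]: (0.00+6.66)/2 × 0.25 = 0.8325
  [0.25→1.25]: (6.66+15.43)/2 × 1 = 11.045
  [1.25→5.25]: (15.43+6.55)/2 × 4 = 43.96
  [5.25→5.5]: (6.55+6.11)/2 × 0.25 = 1.5825
  [5.5→6]: (6.11+5.30)/2 × 0.5 = 2.8525
  Sum = 60.2725 mg/L·hr

AUC = 60.3 mg/L·hr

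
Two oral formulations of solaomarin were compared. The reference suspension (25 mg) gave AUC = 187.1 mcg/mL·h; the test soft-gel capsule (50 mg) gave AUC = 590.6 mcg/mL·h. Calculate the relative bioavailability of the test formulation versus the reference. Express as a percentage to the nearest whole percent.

F_rel = 158%

F_rel = (AUC_test/D_test) / (AUC_ref/D_ref)
      = (590.6/50) / (187.1/25)
      = 11.812 / 7.484 = 1.5783 = 157.83%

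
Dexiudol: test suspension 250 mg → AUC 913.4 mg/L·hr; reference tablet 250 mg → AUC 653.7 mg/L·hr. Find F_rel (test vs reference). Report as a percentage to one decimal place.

F_rel = 139.7%

F_rel = (AUC_test/D_test) / (AUC_ref/D_ref)
      = (913.4/250) / (653.7/250)
      = 3.6536 / 2.6148 = 1.3973 = 139.73%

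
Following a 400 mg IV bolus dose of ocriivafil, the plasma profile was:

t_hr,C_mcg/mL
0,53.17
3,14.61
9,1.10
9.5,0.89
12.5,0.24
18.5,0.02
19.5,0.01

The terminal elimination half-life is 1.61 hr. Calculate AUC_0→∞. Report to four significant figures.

AUC = 151.8 mcg/mL·hr

Trapezoidal AUC_0→19.5:
  [0→3]: (53.17+14.61)/2 × 3 = 101.67
  [3→9]: (14.61+1.10)/2 × 6 = 47.13
  [9→9.5]: (1.10+0.89)/2 × 0.5 = 0.4975
  [9.5→12.5]: (0.89+0.24)/2 × 3 = 1.695
  [12.5→18.5]: (0.24+0.02)/2 × 6 = 0.78
  [18.5→19.5]: (0.02+0.01)/2 × 1 = 0.015
  Sum = 151.7875 mcg/mL·hr
k_e = ln2 / t½ = 0.693147 / 1.61 = 0.4305 hr^-1
Extrapolated tail: C_last / k_e = 0.01 / 0.4305 = 0.023
AUC_0→∞ = 151.7875 + 0.023 = 151.8105 mcg/mL·hr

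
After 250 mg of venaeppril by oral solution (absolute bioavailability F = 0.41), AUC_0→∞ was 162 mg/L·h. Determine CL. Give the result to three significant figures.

CL = 0.633 L/h

CL = F × Dose / AUC_0→∞
   = 0.41 × 250 / 162 = 0.632716 L/h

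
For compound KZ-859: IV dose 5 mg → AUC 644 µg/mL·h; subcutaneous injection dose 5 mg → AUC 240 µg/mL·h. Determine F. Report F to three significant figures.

F = (AUC_ev / D_ev) / (AUC_iv / D_iv)
  = (240/5) / (644/5)
  = 48 / 128.8 = 0.3727

F = 0.373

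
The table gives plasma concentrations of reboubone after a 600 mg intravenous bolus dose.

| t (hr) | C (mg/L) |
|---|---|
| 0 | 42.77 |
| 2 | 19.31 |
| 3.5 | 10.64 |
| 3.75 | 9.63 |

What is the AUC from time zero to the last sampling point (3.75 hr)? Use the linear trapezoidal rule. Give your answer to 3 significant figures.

AUC = 87.1 mg/L·hr

Trapezoidal AUC_0→3.75:
  [0→2]: (42.77+19.31)/2 × 2 = 62.08
  [2→3.5]: (19.31+10.64)/2 × 1.5 = 22.4625
  [3.5→3.75]: (10.64+9.63)/2 × 0.25 = 2.53375
  Sum = 87.07625 mg/L·hr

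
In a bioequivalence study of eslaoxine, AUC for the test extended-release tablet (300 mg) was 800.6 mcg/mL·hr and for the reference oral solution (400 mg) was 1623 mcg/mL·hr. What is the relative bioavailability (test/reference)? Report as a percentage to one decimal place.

F_rel = 65.8%

F_rel = (AUC_test/D_test) / (AUC_ref/D_ref)
      = (800.6/300) / (1623/400)
      = 2.66867 / 4.0575 = 0.6577 = 65.77%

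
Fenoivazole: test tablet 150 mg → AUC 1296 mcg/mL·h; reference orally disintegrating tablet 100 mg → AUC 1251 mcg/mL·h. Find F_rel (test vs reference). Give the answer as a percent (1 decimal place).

F_rel = 69.1%

F_rel = (AUC_test/D_test) / (AUC_ref/D_ref)
      = (1296/150) / (1251/100)
      = 8.64 / 12.51 = 0.6906 = 69.06%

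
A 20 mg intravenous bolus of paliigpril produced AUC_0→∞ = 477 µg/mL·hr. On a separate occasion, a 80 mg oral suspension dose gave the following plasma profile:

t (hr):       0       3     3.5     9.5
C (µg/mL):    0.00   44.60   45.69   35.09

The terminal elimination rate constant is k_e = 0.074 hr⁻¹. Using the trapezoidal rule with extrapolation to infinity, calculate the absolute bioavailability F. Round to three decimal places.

F = 0.422

Trapezoidal AUC_0→9.5 (oral suspension):
  [0→3]: (0.00+44.60)/2 × 3 = 66.9
  [3→3.5]: (44.60+45.69)/2 × 0.5 = 22.5725
  [3.5→9.5]: (45.69+35.09)/2 × 6 = 242.34
  Sum = 331.8125 µg/mL·hr
Tail: C_last/k_e = 35.09/0.074 = 474.189
AUC_0→∞ (oral suspension) = 331.8125 + 474.189 = 806.0015 µg/mL·hr
F = (AUC_ev/D_ev)/(AUC_iv/D_iv) = (806.0015/80)/(477/20) = 10.075/23.85 = 0.4224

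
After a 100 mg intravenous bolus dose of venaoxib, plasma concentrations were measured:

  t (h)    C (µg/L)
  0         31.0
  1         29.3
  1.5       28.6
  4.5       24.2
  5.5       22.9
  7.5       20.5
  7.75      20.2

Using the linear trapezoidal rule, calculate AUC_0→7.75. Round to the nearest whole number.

Trapezoidal AUC_0→7.75:
  [0→1]: (31.0+29.3)/2 × 1 = 30.15
  [1→1.5]: (29.3+28.6)/2 × 0.5 = 14.475
  [1.5→4.5]: (28.6+24.2)/2 × 3 = 79.2
  [4.5→5.5]: (24.2+22.9)/2 × 1 = 23.55
  [5.5→7.5]: (22.9+20.5)/2 × 2 = 43.4
  [7.5→7.75]: (20.5+20.2)/2 × 0.25 = 5.0875
  Sum = 195.8625 µg/L·h

AUC = 196 µg/L·h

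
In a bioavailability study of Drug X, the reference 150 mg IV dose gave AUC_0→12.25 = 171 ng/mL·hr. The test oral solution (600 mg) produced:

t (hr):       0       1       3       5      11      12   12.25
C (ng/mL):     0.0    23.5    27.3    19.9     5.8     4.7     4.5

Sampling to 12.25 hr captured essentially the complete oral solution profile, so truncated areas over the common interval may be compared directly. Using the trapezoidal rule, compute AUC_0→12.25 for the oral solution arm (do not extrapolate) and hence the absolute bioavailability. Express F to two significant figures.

F = 0.28

Trapezoidal AUC_0→12.25 (oral solution):
  [0→1]: (0.0+23.5)/2 × 1 = 11.75
  [1→3]: (23.5+27.3)/2 × 2 = 50.8
  [3→5]: (27.3+19.9)/2 × 2 = 47.2
  [5→11]: (19.9+5.8)/2 × 6 = 77.1
  [11→12]: (5.8+4.7)/2 × 1 = 5.25
  [12→12.25]: (4.7+4.5)/2 × 0.25 = 1.15
  Sum = 193.25 ng/mL·hr
F = (AUC_ev/D_ev)/(AUC_iv/D_iv) = (193.25/600)/(171/150) = 0.322083/1.14 = 0.2825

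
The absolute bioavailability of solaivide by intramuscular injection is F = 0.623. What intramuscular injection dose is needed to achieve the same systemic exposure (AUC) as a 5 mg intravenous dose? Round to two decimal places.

D_intramuscular = 8.03 mg

For equal systemic exposure: F × D_ev = D_iv
D_ev = D_iv / F = 5 / 0.623 = 8.02568 mg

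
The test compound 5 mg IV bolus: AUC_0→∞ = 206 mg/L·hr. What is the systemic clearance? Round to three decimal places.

CL = Dose_iv / AUC_0→∞
   = 5 / 206 = 0.0242718 L/hr

CL = 0.024 L/hr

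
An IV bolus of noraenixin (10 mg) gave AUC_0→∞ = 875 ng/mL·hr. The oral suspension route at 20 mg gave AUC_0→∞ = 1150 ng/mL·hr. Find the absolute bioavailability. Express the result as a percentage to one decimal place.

F = (AUC_ev / D_ev) / (AUC_iv / D_iv)
  = (1150/20) / (875/10)
  = 57.5 / 87.5 = 0.6571
  = 65.71%

F = 65.7%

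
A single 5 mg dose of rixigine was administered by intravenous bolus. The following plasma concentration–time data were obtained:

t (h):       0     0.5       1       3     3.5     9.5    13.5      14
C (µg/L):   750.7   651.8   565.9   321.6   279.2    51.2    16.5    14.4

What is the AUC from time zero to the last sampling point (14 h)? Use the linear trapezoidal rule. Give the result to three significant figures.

AUC = 2830 µg/L·h

Trapezoidal AUC_0→14:
  [0→0.5]: (750.7+651.8)/2 × 0.5 = 350.625
  [0.5→1]: (651.8+565.9)/2 × 0.5 = 304.425
  [1→3]: (565.9+321.6)/2 × 2 = 887.5
  [3→3.5]: (321.6+279.2)/2 × 0.5 = 150.2
  [3.5→9.5]: (279.2+51.2)/2 × 6 = 991.2
  [9.5→13.5]: (51.2+16.5)/2 × 4 = 135.4
  [13.5→14]: (16.5+14.4)/2 × 0.5 = 7.725
  Sum = 2827.075 µg/L·h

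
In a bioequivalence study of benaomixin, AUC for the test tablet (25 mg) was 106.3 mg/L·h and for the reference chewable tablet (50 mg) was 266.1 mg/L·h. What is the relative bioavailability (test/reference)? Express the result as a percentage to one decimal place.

F_rel = 79.9%

F_rel = (AUC_test/D_test) / (AUC_ref/D_ref)
      = (106.3/25) / (266.1/50)
      = 4.252 / 5.322 = 0.7989 = 79.89%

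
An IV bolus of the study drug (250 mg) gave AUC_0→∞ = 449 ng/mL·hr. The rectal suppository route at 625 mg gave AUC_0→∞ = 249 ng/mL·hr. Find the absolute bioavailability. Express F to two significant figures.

F = (AUC_ev / D_ev) / (AUC_iv / D_iv)
  = (249/625) / (449/250)
  = 0.3984 / 1.796 = 0.2218

F = 0.22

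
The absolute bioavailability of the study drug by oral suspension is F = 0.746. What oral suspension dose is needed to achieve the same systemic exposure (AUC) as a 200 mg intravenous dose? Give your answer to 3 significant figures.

D_oral = 268 mg

For equal systemic exposure: F × D_ev = D_iv
D_ev = D_iv / F = 200 / 0.746 = 268.097 mg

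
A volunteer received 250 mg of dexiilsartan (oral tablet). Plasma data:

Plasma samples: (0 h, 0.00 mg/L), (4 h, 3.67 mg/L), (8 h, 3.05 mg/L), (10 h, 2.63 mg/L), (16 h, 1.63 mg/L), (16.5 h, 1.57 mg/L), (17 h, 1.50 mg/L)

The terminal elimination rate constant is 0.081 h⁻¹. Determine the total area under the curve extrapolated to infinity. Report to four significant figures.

Trapezoidal AUC_0→17:
  [0→4]: (0.00+3.67)/2 × 4 = 7.34
  [4→8]: (3.67+3.05)/2 × 4 = 13.44
  [8→10]: (3.05+2.63)/2 × 2 = 5.68
  [10→16]: (2.63+1.63)/2 × 6 = 12.78
  [16→16.5]: (1.63+1.57)/2 × 0.5 = 0.8
  [16.5→17]: (1.57+1.50)/2 × 0.5 = 0.7675
  Sum = 40.8075 mg/L·h
Extrapolated tail: C_last / k_e = 1.50 / 0.081 = 18.519
AUC_0→∞ = 40.8075 + 18.519 = 59.3265 mg/L·h

AUC = 59.33 mg/L·h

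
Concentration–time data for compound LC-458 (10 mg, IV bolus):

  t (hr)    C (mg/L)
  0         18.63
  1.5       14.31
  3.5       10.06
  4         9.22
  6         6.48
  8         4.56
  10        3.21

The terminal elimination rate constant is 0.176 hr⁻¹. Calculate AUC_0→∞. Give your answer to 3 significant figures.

Trapezoidal AUC_0→10:
  [0→1.5]: (18.63+14.31)/2 × 1.5 = 24.705
  [1.5→3.5]: (14.31+10.06)/2 × 2 = 24.37
  [3.5→4]: (10.06+9.22)/2 × 0.5 = 4.82
  [4→6]: (9.22+6.48)/2 × 2 = 15.7
  [6→8]: (6.48+4.56)/2 × 2 = 11.04
  [8→10]: (4.56+3.21)/2 × 2 = 7.77
  Sum = 88.405 mg/L·hr
Extrapolated tail: C_last / k_e = 3.21 / 0.176 = 18.239
AUC_0→∞ = 88.405 + 18.239 = 106.644 mg/L·hr

AUC = 107 mg/L·hr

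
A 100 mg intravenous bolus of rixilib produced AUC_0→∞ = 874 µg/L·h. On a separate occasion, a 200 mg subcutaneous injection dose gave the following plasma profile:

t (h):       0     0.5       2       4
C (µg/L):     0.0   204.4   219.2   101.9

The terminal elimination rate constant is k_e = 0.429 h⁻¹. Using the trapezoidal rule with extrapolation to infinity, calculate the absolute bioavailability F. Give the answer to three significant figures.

Trapezoidal AUC_0→4 (subcutaneous injection):
  [0→0.5]: (0.0+204.4)/2 × 0.5 = 51.1
  [0.5→2]: (204.4+219.2)/2 × 1.5 = 317.7
  [2→4]: (219.2+101.9)/2 × 2 = 321.1
  Sum = 689.9 µg/L·h
Tail: C_last/k_e = 101.9/0.429 = 237.529
AUC_0→∞ (subcutaneous injection) = 689.9 + 237.529 = 927.429 µg/L·h
F = (AUC_ev/D_ev)/(AUC_iv/D_iv) = (927.429/200)/(874/100) = 4.637145/8.74 = 0.5306

F = 0.531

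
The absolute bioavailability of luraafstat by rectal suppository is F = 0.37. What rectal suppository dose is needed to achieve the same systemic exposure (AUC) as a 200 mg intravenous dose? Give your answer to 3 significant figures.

D_rectal = 541 mg

For equal systemic exposure: F × D_ev = D_iv
D_ev = D_iv / F = 200 / 0.37 = 540.541 mg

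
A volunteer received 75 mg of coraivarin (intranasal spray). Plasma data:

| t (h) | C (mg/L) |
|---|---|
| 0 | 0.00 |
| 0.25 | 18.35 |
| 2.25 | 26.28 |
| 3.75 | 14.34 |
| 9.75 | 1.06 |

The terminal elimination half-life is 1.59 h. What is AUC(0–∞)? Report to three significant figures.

AUC = 126 mg/L·h

Trapezoidal AUC_0→9.75:
  [0→0.25]: (0.00+18.35)/2 × 0.25 = 2.29375
  [0.25→2.25]: (18.35+26.28)/2 × 2 = 44.63
  [2.25→3.75]: (26.28+14.34)/2 × 1.5 = 30.465
  [3.75→9.75]: (14.34+1.06)/2 × 6 = 46.2
  Sum = 123.58875 mg/L·h
k_e = ln2 / t½ = 0.693147 / 1.59 = 0.4359 h^-1
Extrapolated tail: C_last / k_e = 1.06 / 0.4359 = 2.432
AUC_0→∞ = 123.58875 + 2.432 = 126.02075 mg/L·h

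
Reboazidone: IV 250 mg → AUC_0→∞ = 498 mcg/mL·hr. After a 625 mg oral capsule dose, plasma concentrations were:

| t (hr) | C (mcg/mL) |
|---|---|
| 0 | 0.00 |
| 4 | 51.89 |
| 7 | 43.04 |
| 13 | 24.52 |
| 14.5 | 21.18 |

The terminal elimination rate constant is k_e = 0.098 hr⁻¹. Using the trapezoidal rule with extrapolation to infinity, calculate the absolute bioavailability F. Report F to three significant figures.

Trapezoidal AUC_0→14.5 (oral capsule):
  [0→4]: (0.00+51.89)/2 × 4 = 103.78
  [4→7]: (51.89+43.04)/2 × 3 = 142.395
  [7→13]: (43.04+24.52)/2 × 6 = 202.68
  [13→14.5]: (24.52+21.18)/2 × 1.5 = 34.275
  Sum = 483.13 mcg/mL·hr
Tail: C_last/k_e = 21.18/0.098 = 216.122
AUC_0→∞ (oral capsule) = 483.13 + 216.122 = 699.252 mcg/mL·hr
F = (AUC_ev/D_ev)/(AUC_iv/D_iv) = (699.252/625)/(498/250) = 1.1188032/1.992 = 0.5616

F = 0.562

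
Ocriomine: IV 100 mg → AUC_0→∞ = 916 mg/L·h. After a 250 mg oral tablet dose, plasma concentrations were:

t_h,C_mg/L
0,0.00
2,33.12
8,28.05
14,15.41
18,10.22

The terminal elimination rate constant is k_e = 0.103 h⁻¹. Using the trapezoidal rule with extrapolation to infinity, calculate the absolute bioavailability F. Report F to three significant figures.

Trapezoidal AUC_0→18 (oral tablet):
  [0→2]: (0.00+33.12)/2 × 2 = 33.12
  [2→8]: (33.12+28.05)/2 × 6 = 183.51
  [8→14]: (28.05+15.41)/2 × 6 = 130.38
  [14→18]: (15.41+10.22)/2 × 4 = 51.26
  Sum = 398.27 mg/L·h
Tail: C_last/k_e = 10.22/0.103 = 99.223
AUC_0→∞ (oral tablet) = 398.27 + 99.223 = 497.493 mg/L·h
F = (AUC_ev/D_ev)/(AUC_iv/D_iv) = (497.493/250)/(916/100) = 1.989972/9.16 = 0.2172

F = 0.217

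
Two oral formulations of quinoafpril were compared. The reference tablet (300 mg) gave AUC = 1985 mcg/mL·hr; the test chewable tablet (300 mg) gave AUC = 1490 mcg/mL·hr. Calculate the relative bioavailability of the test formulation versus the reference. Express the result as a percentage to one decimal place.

F_rel = 75.1%

F_rel = (AUC_test/D_test) / (AUC_ref/D_ref)
      = (1490/300) / (1985/300)
      = 4.96667 / 6.61667 = 0.7506 = 75.06%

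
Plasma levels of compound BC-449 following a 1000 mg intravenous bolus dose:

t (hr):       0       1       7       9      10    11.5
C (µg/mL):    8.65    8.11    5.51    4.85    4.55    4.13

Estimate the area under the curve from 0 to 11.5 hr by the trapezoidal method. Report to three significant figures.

Trapezoidal AUC_0→11.5:
  [0→1]: (8.65+8.11)/2 × 1 = 8.38
  [1→7]: (8.11+5.51)/2 × 6 = 40.86
  [7→9]: (5.51+4.85)/2 × 2 = 10.36
  [9→10]: (4.85+4.55)/2 × 1 = 4.7
  [10→11.5]: (4.55+4.13)/2 × 1.5 = 6.51
  Sum = 70.81 µg/mL·hr

AUC = 70.8 µg/mL·hr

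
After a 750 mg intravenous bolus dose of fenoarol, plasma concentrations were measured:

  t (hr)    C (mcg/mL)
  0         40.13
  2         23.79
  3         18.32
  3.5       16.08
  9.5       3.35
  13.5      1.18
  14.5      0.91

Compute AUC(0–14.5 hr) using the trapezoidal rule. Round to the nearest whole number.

Trapezoidal AUC_0→14.5:
  [0→2]: (40.13+23.79)/2 × 2 = 63.92
  [2→3]: (23.79+18.32)/2 × 1 = 21.055
  [3→3.5]: (18.32+16.08)/2 × 0.5 = 8.6
  [3.5→9.5]: (16.08+3.35)/2 × 6 = 58.29
  [9.5→13.5]: (3.35+1.18)/2 × 4 = 9.06
  [13.5→14.5]: (1.18+0.91)/2 × 1 = 1.045
  Sum = 161.97 mcg/mL·hr

AUC = 162 mcg/mL·hr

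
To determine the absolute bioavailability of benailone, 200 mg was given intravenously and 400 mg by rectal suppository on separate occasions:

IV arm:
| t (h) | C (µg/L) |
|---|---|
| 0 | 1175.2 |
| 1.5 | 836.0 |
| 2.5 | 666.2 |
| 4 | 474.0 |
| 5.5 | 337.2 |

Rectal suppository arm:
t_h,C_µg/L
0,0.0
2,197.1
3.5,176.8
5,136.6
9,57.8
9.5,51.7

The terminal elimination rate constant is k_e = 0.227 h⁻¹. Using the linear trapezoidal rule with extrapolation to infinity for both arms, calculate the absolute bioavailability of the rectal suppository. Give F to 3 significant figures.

F = 0.130

Trapezoidal AUC_0→5.5 (IV):
  [0→1.5]: (1175.2+836.0)/2 × 1.5 = 1508.4
  [1.5→2.5]: (836.0+666.2)/2 × 1 = 751.1
  [2.5→4]: (666.2+474.0)/2 × 1.5 = 855.15
  [4→5.5]: (474.0+337.2)/2 × 1.5 = 608.4
  Sum = 3723.05 µg/L·h
IV tail: 337.2/0.227 = 1485.463; AUC_iv,0→∞ = 3723.05 + 1485.463 = 5208.513 µg/L·h
Trapezoidal AUC_0→9.5 (rectal suppository):
  [0→2]: (0.0+197.1)/2 × 2 = 197.1
  [2→3.5]: (197.1+176.8)/2 × 1.5 = 280.425
  [3.5→5]: (176.8+136.6)/2 × 1.5 = 235.05
  [5→9]: (136.6+57.8)/2 × 4 = 388.8
  [9→9.5]: (57.8+51.7)/2 × 0.5 = 27.375
  Sum = 1128.75 µg/L·h
rectal suppository tail: 51.7/0.227 = 227.753; AUC_ev,0→∞ = 1128.75 + 227.753 = 1356.503 µg/L·h
F = (AUC_ev/D_ev)/(AUC_iv/D_iv) = (1356.503/400)/(5208.513/200) = 3.3912575/26.042565 = 0.1302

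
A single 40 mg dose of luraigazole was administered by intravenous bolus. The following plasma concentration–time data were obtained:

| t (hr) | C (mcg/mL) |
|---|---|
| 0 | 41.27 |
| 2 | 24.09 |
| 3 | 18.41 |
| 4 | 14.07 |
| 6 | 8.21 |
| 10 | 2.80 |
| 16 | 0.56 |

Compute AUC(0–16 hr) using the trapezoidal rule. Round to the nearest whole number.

Trapezoidal AUC_0→16:
  [0→2]: (41.27+24.09)/2 × 2 = 65.36
  [2→3]: (24.09+18.41)/2 × 1 = 21.25
  [3→4]: (18.41+14.07)/2 × 1 = 16.24
  [4→6]: (14.07+8.21)/2 × 2 = 22.28
  [6→10]: (8.21+2.80)/2 × 4 = 22.02
  [10→16]: (2.80+0.56)/2 × 6 = 10.08
  Sum = 157.23 mcg/mL·hr

AUC = 157 mcg/mL·hr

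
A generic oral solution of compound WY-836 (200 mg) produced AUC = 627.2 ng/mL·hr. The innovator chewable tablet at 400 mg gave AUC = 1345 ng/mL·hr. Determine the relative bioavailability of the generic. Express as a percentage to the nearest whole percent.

F_rel = (AUC_test/D_test) / (AUC_ref/D_ref)
      = (627.2/200) / (1345/400)
      = 3.136 / 3.3625 = 0.9326 = 93.26%

F_rel = 93%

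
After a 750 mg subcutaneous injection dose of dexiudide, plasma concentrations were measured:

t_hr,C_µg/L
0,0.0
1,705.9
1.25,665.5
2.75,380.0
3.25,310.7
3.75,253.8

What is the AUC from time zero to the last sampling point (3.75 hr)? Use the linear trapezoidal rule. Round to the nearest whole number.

AUC = 1622 µg/L·hr

Trapezoidal AUC_0→3.75:
  [0→1]: (0.0+705.9)/2 × 1 = 352.95
  [1→1.25]: (705.9+665.5)/2 × 0.25 = 171.425
  [1.25→2.75]: (665.5+380.0)/2 × 1.5 = 784.125
  [2.75→3.25]: (380.0+310.7)/2 × 0.5 = 172.675
  [3.25→3.75]: (310.7+253.8)/2 × 0.5 = 141.125
  Sum = 1622.3 µg/L·hr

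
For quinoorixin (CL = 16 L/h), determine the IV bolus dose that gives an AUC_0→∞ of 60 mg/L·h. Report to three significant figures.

Dose_iv = CL × AUC_0→∞
     = 16 × 60 = 960 mg

Dose = 960 mg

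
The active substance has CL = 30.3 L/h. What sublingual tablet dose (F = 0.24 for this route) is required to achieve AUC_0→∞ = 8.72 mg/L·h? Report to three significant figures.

Dose = CL × AUC_0→∞ / F
     = 30.3 × 8.72 / 0.24 = 1100.9 mg

Dose = 1100 mg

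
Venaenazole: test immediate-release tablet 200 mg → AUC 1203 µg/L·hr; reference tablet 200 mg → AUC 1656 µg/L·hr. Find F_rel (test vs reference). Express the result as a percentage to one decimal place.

F_rel = (AUC_test/D_test) / (AUC_ref/D_ref)
      = (1203/200) / (1656/200)
      = 6.015 / 8.28 = 0.7264 = 72.64%

F_rel = 72.6%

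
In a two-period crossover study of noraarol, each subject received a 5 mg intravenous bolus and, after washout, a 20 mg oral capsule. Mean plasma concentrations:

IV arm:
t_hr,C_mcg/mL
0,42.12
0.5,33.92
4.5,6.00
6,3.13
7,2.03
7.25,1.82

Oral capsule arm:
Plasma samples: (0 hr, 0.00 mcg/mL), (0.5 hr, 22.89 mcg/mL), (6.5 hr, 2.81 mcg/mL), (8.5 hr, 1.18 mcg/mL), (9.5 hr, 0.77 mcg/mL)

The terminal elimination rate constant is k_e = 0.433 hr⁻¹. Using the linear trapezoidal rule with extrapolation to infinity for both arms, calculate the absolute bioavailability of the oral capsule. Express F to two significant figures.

F = 0.20

Trapezoidal AUC_0→7.25 (IV):
  [0→0.5]: (42.12+33.92)/2 × 0.5 = 19.01
  [0.5→4.5]: (33.92+6.00)/2 × 4 = 79.84
  [4.5→6]: (6.00+3.13)/2 × 1.5 = 6.8475
  [6→7]: (3.13+2.03)/2 × 1 = 2.58
  [7→7.25]: (2.03+1.82)/2 × 0.25 = 0.48125
  Sum = 108.75875 mcg/mL·hr
IV tail: 1.82/0.433 = 4.203; AUC_iv,0→∞ = 108.75875 + 4.203 = 112.96175 mcg/mL·hr
Trapezoidal AUC_0→9.5 (oral capsule):
  [0→0.5]: (0.00+22.89)/2 × 0.5 = 5.7225
  [0.5→6.5]: (22.89+2.81)/2 × 6 = 77.1
  [6.5→8.5]: (2.81+1.18)/2 × 2 = 3.99
  [8.5→9.5]: (1.18+0.77)/2 × 1 = 0.975
  Sum = 87.7875 mcg/mL·hr
oral capsule tail: 0.77/0.433 = 1.778; AUC_ev,0→∞ = 87.7875 + 1.778 = 89.5655 mcg/mL·hr
F = (AUC_ev/D_ev)/(AUC_iv/D_iv) = (89.5655/20)/(112.96175/5) = 4.478275/22.59235 = 0.1982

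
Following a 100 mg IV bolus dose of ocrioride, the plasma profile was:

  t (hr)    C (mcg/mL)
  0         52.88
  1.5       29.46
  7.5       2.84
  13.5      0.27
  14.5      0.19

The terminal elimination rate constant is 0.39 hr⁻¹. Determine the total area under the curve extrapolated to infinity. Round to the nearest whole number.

Trapezoidal AUC_0→14.5:
  [0→1.5]: (52.88+29.46)/2 × 1.5 = 61.755
  [1.5→7.5]: (29.46+2.84)/2 × 6 = 96.9
  [7.5→13.5]: (2.84+0.27)/2 × 6 = 9.33
  [13.5→14.5]: (0.27+0.19)/2 × 1 = 0.23
  Sum = 168.215 mcg/mL·hr
Extrapolated tail: C_last / k_e = 0.19 / 0.39 = 0.487
AUC_0→∞ = 168.215 + 0.487 = 168.702 mcg/mL·hr

AUC = 169 mcg/mL·hr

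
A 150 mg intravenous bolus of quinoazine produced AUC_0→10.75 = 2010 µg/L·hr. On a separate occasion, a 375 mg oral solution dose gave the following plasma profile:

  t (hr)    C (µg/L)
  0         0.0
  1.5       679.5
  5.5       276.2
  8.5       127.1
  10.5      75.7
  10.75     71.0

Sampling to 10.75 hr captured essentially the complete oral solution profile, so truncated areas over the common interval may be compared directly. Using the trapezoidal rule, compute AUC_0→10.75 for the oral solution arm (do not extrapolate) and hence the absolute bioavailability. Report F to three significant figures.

Trapezoidal AUC_0→10.75 (oral solution):
  [0→1.5]: (0.0+679.5)/2 × 1.5 = 509.625
  [1.5→5.5]: (679.5+276.2)/2 × 4 = 1911.4
  [5.5→8.5]: (276.2+127.1)/2 × 3 = 604.95
  [8.5→10.5]: (127.1+75.7)/2 × 2 = 202.8
  [10.5→10.75]: (75.7+71.0)/2 × 0.25 = 18.3375
  Sum = 3247.1125 µg/L·hr
F = (AUC_ev/D_ev)/(AUC_iv/D_iv) = (3247.1125/375)/(2010/150) = 8.65897/13.4 = 0.6462

F = 0.646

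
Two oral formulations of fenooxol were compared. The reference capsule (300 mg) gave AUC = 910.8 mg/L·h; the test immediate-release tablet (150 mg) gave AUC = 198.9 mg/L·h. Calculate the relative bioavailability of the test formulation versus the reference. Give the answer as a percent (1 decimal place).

F_rel = 43.7%

F_rel = (AUC_test/D_test) / (AUC_ref/D_ref)
      = (198.9/150) / (910.8/300)
      = 1.326 / 3.036 = 0.4368 = 43.68%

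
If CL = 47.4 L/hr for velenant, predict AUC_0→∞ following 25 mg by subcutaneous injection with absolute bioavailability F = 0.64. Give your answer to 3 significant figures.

AUC_0→∞ = F × Dose / CL
        = 0.64 × 25 / 47.4 = 0.337553 mg/L·hr

AUC = 0.338 mg/L·hr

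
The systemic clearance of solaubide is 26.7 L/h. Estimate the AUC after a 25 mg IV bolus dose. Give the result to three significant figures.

AUC = 0.936 mg/L·h

AUC_0→∞ = Dose_iv / CL
        = 25 / 26.7 = 0.93633 mg/L·h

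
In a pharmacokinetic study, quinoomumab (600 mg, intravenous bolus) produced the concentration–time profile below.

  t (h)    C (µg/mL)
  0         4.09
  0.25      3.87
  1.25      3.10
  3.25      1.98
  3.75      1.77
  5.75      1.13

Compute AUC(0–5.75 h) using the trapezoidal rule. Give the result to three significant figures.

Trapezoidal AUC_0→5.75:
  [0→0.25]: (4.09+3.87)/2 × 0.25 = 0.995
  [0.25→1.25]: (3.87+3.10)/2 × 1 = 3.485
  [1.25→3.25]: (3.10+1.98)/2 × 2 = 5.08
  [3.25→3.75]: (1.98+1.77)/2 × 0.5 = 0.9375
  [3.75→5.75]: (1.77+1.13)/2 × 2 = 2.9
  Sum = 13.3975 µg/mL·h

AUC = 13.4 µg/mL·h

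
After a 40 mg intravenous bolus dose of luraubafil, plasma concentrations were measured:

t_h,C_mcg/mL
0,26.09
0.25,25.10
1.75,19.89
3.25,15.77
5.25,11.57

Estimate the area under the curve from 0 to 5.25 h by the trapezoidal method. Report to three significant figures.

AUC = 94.2 mcg/mL·h

Trapezoidal AUC_0→5.25:
  [0→0.25]: (26.09+25.10)/2 × 0.25 = 6.39875
  [0.25→1.75]: (25.10+19.89)/2 × 1.5 = 33.7425
  [1.75→3.25]: (19.89+15.77)/2 × 1.5 = 26.745
  [3.25→5.25]: (15.77+11.57)/2 × 2 = 27.34
  Sum = 94.22625 mcg/mL·h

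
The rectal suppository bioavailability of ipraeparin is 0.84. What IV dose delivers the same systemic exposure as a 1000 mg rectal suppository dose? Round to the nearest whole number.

D_iv = 840 mg

Systemic exposure from an extravascular dose = F × D_ev, so the equivalent IV dose is F × D_ev.
D_iv = F × D_ev = 0.84 × 1000 = 840 mg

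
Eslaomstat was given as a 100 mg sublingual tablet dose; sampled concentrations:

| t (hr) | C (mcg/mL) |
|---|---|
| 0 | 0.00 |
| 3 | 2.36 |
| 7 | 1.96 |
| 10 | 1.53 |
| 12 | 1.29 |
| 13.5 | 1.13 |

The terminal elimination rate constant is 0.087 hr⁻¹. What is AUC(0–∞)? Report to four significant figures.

AUC = 35.04 mcg/mL·hr

Trapezoidal AUC_0→13.5:
  [0→3]: (0.00+2.36)/2 × 3 = 3.54
  [3→7]: (2.36+1.96)/2 × 4 = 8.64
  [7→10]: (1.96+1.53)/2 × 3 = 5.235
  [10→12]: (1.53+1.29)/2 × 2 = 2.82
  [12→13.5]: (1.29+1.13)/2 × 1.5 = 1.815
  Sum = 22.05 mcg/mL·hr
Extrapolated tail: C_last / k_e = 1.13 / 0.087 = 12.989
AUC_0→∞ = 22.05 + 12.989 = 35.039 mcg/mL·hr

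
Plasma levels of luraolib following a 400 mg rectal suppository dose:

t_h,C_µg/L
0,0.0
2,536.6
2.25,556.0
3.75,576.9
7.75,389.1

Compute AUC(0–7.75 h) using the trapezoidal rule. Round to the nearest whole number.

Trapezoidal AUC_0→7.75:
  [0→2]: (0.0+536.6)/2 × 2 = 536.6
  [2→2.25]: (536.6+556.0)/2 × 0.25 = 136.575
  [2.25→3.75]: (556.0+576.9)/2 × 1.5 = 849.675
  [3.75→7.75]: (576.9+389.1)/2 × 4 = 1932.0
  Sum = 3454.85 µg/L·h

AUC = 3455 µg/L·h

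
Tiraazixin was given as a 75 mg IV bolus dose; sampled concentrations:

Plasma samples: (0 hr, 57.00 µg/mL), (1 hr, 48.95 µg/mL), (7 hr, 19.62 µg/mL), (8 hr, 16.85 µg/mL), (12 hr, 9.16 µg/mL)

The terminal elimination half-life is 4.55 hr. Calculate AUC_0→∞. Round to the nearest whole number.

Trapezoidal AUC_0→12:
  [0→1]: (57.00+48.95)/2 × 1 = 52.975
  [1→7]: (48.95+19.62)/2 × 6 = 205.71
  [7→8]: (19.62+16.85)/2 × 1 = 18.235
  [8→12]: (16.85+9.16)/2 × 4 = 52.02
  Sum = 328.94 µg/mL·hr
k_e = ln2 / t½ = 0.693147 / 4.55 = 0.1523 hr^-1
Extrapolated tail: C_last / k_e = 9.16 / 0.1523 = 60.144
AUC_0→∞ = 328.94 + 60.144 = 389.084 µg/mL·hr

AUC = 389 µg/mL·hr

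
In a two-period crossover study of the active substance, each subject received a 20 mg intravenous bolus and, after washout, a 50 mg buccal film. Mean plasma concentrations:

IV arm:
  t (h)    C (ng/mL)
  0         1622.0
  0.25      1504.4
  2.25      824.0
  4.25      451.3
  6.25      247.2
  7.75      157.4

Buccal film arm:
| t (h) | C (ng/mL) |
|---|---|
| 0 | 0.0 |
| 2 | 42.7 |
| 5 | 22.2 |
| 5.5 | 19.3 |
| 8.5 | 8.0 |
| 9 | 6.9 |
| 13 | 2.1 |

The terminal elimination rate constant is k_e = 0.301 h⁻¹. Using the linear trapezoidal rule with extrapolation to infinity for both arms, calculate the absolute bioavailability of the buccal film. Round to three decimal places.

F = 0.016

Trapezoidal AUC_0→7.75 (IV):
  [0→0.25]: (1622.0+1504.4)/2 × 0.25 = 390.8
  [0.25→2.25]: (1504.4+824.0)/2 × 2 = 2328.4
  [2.25→4.25]: (824.0+451.3)/2 × 2 = 1275.3
  [4.25→6.25]: (451.3+247.2)/2 × 2 = 698.5
  [6.25→7.75]: (247.2+157.4)/2 × 1.5 = 303.45
  Sum = 4996.45 ng/mL·h
IV tail: 157.4/0.301 = 522.924; AUC_iv,0→∞ = 4996.45 + 522.924 = 5519.374 ng/mL·h
Trapezoidal AUC_0→13 (buccal film):
  [0→2]: (0.0+42.7)/2 × 2 = 42.7
  [2→5]: (42.7+22.2)/2 × 3 = 97.35
  [5→5.5]: (22.2+19.3)/2 × 0.5 = 10.375
  [5.5→8.5]: (19.3+8.0)/2 × 3 = 40.95
  [8.5→9]: (8.0+6.9)/2 × 0.5 = 3.725
  [9→13]: (6.9+2.1)/2 × 4 = 18.0
  Sum = 213.1 ng/mL·h
buccal film tail: 2.1/0.301 = 6.977; AUC_ev,0→∞ = 213.1 + 6.977 = 220.077 ng/mL·h
F = (AUC_ev/D_ev)/(AUC_iv/D_iv) = (220.077/50)/(5519.374/20) = 4.40154/275.9687 = 0.0159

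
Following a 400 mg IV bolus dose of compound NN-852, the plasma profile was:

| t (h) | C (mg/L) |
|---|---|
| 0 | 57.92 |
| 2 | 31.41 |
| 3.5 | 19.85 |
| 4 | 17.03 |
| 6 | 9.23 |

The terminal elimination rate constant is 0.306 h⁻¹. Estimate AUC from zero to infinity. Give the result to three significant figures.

Trapezoidal AUC_0→6:
  [0→2]: (57.92+31.41)/2 × 2 = 89.33
  [2→3.5]: (31.41+19.85)/2 × 1.5 = 38.445
  [3.5→4]: (19.85+17.03)/2 × 0.5 = 9.22
  [4→6]: (17.03+9.23)/2 × 2 = 26.26
  Sum = 163.255 mg/L·h
Extrapolated tail: C_last / k_e = 9.23 / 0.306 = 30.163
AUC_0→∞ = 163.255 + 30.163 = 193.418 mg/L·h

AUC = 193 mg/L·h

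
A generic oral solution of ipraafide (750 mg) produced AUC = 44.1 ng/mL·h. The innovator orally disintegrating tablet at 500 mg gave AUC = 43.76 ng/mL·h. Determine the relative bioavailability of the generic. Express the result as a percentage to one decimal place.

F_rel = (AUC_test/D_test) / (AUC_ref/D_ref)
      = (44.1/750) / (43.76/500)
      = 0.0588 / 0.08752 = 0.6718 = 67.18%

F_rel = 67.2%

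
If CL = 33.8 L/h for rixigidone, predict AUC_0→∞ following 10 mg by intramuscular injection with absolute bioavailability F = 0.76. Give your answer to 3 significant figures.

AUC = 0.225 mg/L·h

AUC_0→∞ = F × Dose / CL
        = 0.76 × 10 / 33.8 = 0.224852 mg/L·h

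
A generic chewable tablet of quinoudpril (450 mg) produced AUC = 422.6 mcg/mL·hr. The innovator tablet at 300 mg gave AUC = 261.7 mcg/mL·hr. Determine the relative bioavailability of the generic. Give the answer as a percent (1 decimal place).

F_rel = (AUC_test/D_test) / (AUC_ref/D_ref)
      = (422.6/450) / (261.7/300)
      = 0.939111 / 0.872333 = 1.0766 = 107.66%

F_rel = 107.7%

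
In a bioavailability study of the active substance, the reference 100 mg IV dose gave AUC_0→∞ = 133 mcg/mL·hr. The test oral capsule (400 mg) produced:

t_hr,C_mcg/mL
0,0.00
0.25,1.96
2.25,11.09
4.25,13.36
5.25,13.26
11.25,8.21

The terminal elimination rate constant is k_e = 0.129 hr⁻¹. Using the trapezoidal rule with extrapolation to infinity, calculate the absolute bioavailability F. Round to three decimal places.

Trapezoidal AUC_0→11.25 (oral capsule):
  [0→0.25]: (0.00+1.96)/2 × 0.25 = 0.245
  [0.25→2.25]: (1.96+11.09)/2 × 2 = 13.05
  [2.25→4.25]: (11.09+13.36)/2 × 2 = 24.45
  [4.25→5.25]: (13.36+13.26)/2 × 1 = 13.31
  [5.25→11.25]: (13.26+8.21)/2 × 6 = 64.41
  Sum = 115.465 mcg/mL·hr
Tail: C_last/k_e = 8.21/0.129 = 63.643
AUC_0→∞ (oral capsule) = 115.465 + 63.643 = 179.108 mcg/mL·hr
F = (AUC_ev/D_ev)/(AUC_iv/D_iv) = (179.108/400)/(133/100) = 0.44777/1.33 = 0.3367

F = 0.337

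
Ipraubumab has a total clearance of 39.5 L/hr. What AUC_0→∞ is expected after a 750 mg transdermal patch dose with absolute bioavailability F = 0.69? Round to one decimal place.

AUC_0→∞ = F × Dose / CL
        = 0.69 × 750 / 39.5 = 13.1013 mg/L·hr

AUC = 13.1 mg/L·hr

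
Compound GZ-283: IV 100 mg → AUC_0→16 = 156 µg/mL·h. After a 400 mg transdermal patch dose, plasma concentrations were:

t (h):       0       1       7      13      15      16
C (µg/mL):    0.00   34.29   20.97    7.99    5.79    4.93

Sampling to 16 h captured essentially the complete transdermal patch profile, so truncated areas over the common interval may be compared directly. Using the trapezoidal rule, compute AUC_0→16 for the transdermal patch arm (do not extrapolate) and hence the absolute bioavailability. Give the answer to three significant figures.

Trapezoidal AUC_0→16 (transdermal patch):
  [0→1]: (0.00+34.29)/2 × 1 = 17.145
  [1→7]: (34.29+20.97)/2 × 6 = 165.78
  [7→13]: (20.97+7.99)/2 × 6 = 86.88
  [13→15]: (7.99+5.79)/2 × 2 = 13.78
  [15→16]: (5.79+4.93)/2 × 1 = 5.36
  Sum = 288.945 µg/mL·h
F = (AUC_ev/D_ev)/(AUC_iv/D_iv) = (288.945/400)/(156/100) = 0.7223625/1.56 = 0.4631

F = 0.463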